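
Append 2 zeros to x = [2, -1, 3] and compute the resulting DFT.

Original 3-point DFT: [4, 1.0000+3.4641i, 1.0000-3.4641i]
Zero-padded 5-point DFT provides frequency interpolation.

DFT_5([x, 0, ...]) = [4, -0.7361-0.8123i, 3.7361+3.4410i, 3.7361-3.4410i, -0.7361+0.8123i]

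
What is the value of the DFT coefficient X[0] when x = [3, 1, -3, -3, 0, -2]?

X[0] = Σ(n=0 to 5) x[n] · ω_6^0 = Σ x[n]
= (3) + (1) + (-3) + (-3) + (0) + (-2)

X[0] = -4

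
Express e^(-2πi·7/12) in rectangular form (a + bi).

ω_12^7 = e^(-2πi·7/12)
= cos(-2π·7/12) + i·sin(-2π·7/12)
= cos(-14π/12) + i·sin(-14π/12)

ω_12^7 = cos(-14π/12) + i·sin(-14π/12) = -0.8660+0.5000i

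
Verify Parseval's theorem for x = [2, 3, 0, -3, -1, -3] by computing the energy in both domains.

Time domain:
Σ|x[n]|² = |2|² + |3|² + |0|² + |-3|² + |-1|² + |-3|² = 32.0000

Frequency domain:
(1/6)Σ|X[k]|² = (1/6)(|-2|² + |5.5000-6.0622i|² + |-0.5000-4.3301i|² + |4|² + |-0.5000+4.3301i|² + |5.5000+6.0622i|²) = (1/6)·192.0000 = 32.0000

Both sides agree, confirming Parseval's theorem.

Σ|x[n]|² = (1/N)Σ|X[k]|² = 32.0000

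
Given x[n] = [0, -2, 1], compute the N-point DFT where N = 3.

X[k] = Σ(n=0 to 2) x[n] · ω_3^(nk)
where ω_3 = e^(-2πi/3)

Computing each X[k]:
X[0] = -1
X[1] = 0.5000+2.5981i
X[2] = 0.5000-2.5981i

X = [-1, 0.5000+2.5981i, 0.5000-2.5981i]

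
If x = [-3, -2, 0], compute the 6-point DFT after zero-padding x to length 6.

Original 3-point DFT: [-5, -2.0000+1.7321i, -2.0000-1.7321i]
Zero-padded 6-point DFT provides frequency interpolation.

DFT_6([x, 0, ...]) = [-5, -4.0000+1.7321i, -2.0000+1.7321i, -1, -2.0000-1.7321i, -4.0000-1.7321i]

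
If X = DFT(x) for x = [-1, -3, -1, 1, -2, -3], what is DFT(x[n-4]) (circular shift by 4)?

Time shift by 4: X_shifted[k] = ω_6^(4k) · X[k]
Shifted x = [-1, 1, -2, -3, -1, -3]

DFT(x[n-4]) = [-9, 2.5000-2.5981i, -1.5000-4.3301i, 1, -1.5000+4.3301i, 2.5000+2.5981i]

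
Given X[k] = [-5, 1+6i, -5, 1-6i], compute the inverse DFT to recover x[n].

x[n] = (1/4) Σ(k=0 to 3) X[k] · e^(2πikn/4)

Computing each x[n]:
x[0] = -2
x[1] = -3
x[2] = -3
x[3] = 3

x = [-2, -3, -3, 3]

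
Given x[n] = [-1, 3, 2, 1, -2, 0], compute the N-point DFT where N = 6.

X[k] = Σ(n=0 to 5) x[n] · ω_6^(nk)
where ω_6 = e^(-2πi/6)

Computing each X[k]:
X[0] = 3
X[1] = -0.5000-6.0622i
X[2] = -1.5000+0.8660i
X[3] = -5
X[4] = -1.5000-0.8660i
X[5] = -0.5000+6.0622i

X = [3, -0.5000-6.0622i, -1.5000+0.8660i, -5, -1.5000-0.8660i, -0.5000+6.0622i]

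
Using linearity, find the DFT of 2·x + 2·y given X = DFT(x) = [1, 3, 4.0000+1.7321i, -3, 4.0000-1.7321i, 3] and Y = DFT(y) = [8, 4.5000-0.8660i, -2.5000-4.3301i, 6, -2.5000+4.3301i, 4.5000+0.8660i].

By linearity: DFT(2x + 2y) = 2·DFT(x) + 2·DFT(y)
= 2·[1, 3, 4.0000+1.7321i, -3, 4.0000-1.7321i, 3] + 2·[8, 4.5000-0.8660i, -2.5000-4.3301i, 6, -2.5000+4.3301i, 4.5000+0.8660i]

Computing element-wise:
Z[0] = 2·(1) + 2·(8) = 18
Z[1] = 2·(3) + 2·(4.5000-0.8660i) = 15.0000-1.7320i
Z[2] = 2·(4.0000+1.7321i) + 2·(-2.5000-4.3301i) = 3.0000-5.1960i
Z[3] = 2·(-3) + 2·(6) = 6
Z[4] = 2·(4.0000-1.7321i) + 2·(-2.5000+4.3301i) = 3.0000+5.1960i
Z[5] = 2·(3) + 2·(4.5000+0.8660i) = 15.0000+1.7320i

DFT(2x + 2y) = 2·X + 2·Y = [18, 15.0000-1.7320i, 3.0000-5.1960i, 6, 3.0000+5.1960i, 15.0000+1.7320i]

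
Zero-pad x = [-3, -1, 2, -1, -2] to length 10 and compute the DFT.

Original 5-point DFT: [-5, -4.7361-2.7144i, -0.2639+2.2654i, -0.2639-2.2654i, -4.7361+2.7144i]
Zero-padded 10-point DFT provides frequency interpolation.

DFT_10([x, 0, ...]) = [-5, -1.2639+0.8123i, -4.7361-2.7144i, -5.7361+3.4410i, -0.2639+2.2654i, -1, -0.2639-2.2654i, -5.7361-3.4410i, -4.7361+2.7144i, -1.2639-0.8123i]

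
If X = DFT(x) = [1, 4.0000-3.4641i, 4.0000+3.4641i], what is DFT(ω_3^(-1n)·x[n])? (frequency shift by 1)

Modulation property: DFT(ω_3^(-1n)·x[n]) = X[(k-1) mod 3], so circularly shift X by 1 positions.

X[k-1] = [4.0000+3.4641i, 1, 4.0000-3.4641i]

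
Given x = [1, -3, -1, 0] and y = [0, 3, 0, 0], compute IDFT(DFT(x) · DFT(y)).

(x ⊛ y)[n] = Σ(m=0 to 3) x[m] · y[(n-m) mod 4]

Computing each output sample:
(x ⊛ y)[0] = 0
(x ⊛ y)[1] = 3
(x ⊛ y)[2] = -9
(x ⊛ y)[3] = -3

x ⊛ y = [0, 3, -9, -3]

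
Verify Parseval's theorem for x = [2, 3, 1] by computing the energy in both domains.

Time domain:
Σ|x[n]|² = |2|² + |3|² + |1|² = 14.0000

Frequency domain:
(1/3)Σ|X[k]|² = (1/3)(|6|² + |-1.7321i|² + |1.7321i|²) = (1/3)·42.0000 = 14.0000

Both sides agree, confirming Parseval's theorem.

Σ|x[n]|² = (1/N)Σ|X[k]|² = 14.0000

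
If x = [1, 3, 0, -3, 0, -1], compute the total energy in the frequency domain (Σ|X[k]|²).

Parseval: Σ|x[n]|² = (1/N)Σ|X[k]|², so Σ|X[k]|² = N·Σ|x[n]|² = 6·20.0000

Σ|X[k]|² = N·Σ|x[n]|² = 6·20.0000 = 120.0000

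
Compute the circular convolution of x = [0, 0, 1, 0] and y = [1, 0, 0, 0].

(x ⊛ y)[n] = Σ(m=0 to 3) x[m] · y[(n-m) mod 4]

Computing each output sample:
(x ⊛ y)[0] = 0
(x ⊛ y)[1] = 0
(x ⊛ y)[2] = 1
(x ⊛ y)[3] = 0

x ⊛ y = [0, 0, 1, 0]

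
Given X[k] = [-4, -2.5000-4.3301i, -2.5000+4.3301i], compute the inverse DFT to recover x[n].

x[n] = (1/3) Σ(k=0 to 2) X[k] · e^(2πikn/3)

Computing each x[n]:
x[0] = -3
x[1] = 2
x[2] = -3

x = [-3, 2, -3]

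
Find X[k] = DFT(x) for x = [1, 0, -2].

X[k] = Σ(n=0 to 2) x[n] · ω_3^(nk)
where ω_3 = e^(-2πi/3)

Computing each X[k]:
X[0] = -1
X[1] = 2.0000-1.7321i
X[2] = 2.0000+1.7321i

X = [-1, 2.0000-1.7321i, 2.0000+1.7321i]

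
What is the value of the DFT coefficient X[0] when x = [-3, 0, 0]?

X[0] = Σ(n=0 to 2) x[n] · ω_3^0 = Σ x[n]
= (-3) + (0) + (0)

X[0] = -3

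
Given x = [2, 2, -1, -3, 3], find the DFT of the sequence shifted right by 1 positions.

Time shift by 1: X_shifted[k] = ω_5^(1k) · X[k]
Shifted x = [3, 2, 2, -1, -3]

DFT(x[n-1]) = [3, 1.8820-6.5186i, 4.1180-0.0858i, 4.1180+0.0858i, 1.8820+6.5186i]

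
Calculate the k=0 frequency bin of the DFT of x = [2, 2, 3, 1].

X[0] = Σ(n=0 to 3) x[n] · ω_4^0 = Σ x[n]
= (2) + (2) + (3) + (1)

X[0] = 8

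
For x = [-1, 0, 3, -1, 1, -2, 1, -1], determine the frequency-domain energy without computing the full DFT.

Parseval: Σ|x[n]|² = (1/N)Σ|X[k]|², so Σ|X[k]|² = N·Σ|x[n]|² = 8·18.0000

Σ|X[k]|² = N·Σ|x[n]|² = 8·18.0000 = 144.0000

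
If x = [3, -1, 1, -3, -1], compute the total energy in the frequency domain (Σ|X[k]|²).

Parseval: Σ|x[n]|² = (1/N)Σ|X[k]|², so Σ|X[k]|² = N·Σ|x[n]|² = 5·21.0000

Σ|X[k]|² = N·Σ|x[n]|² = 5·21.0000 = 105.0000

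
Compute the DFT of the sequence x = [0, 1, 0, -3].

X[k] = Σ(n=0 to 3) x[n] · ω_4^(nk)
where ω_4 = e^(-2πi/4)

Computing each X[k]:
X[0] = -2
X[1] = -4i
X[2] = 2
X[3] = 4i

X = [-2, -4i, 2, 4i]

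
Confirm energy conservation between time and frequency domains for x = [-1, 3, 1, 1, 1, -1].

Time domain:
Σ|x[n]|² = |-1|² + |3|² + |1|² + |1|² + |1|² + |-1|² = 14.0000

Frequency domain:
(1/6)Σ|X[k]|² = (1/6)(|4|² + |-2.0000-3.4641i|² + |-2.0000-3.4641i|² + |-2|² + |-2.0000+3.4641i|² + |-2.0000+3.4641i|²) = (1/6)·84.0000 = 14.0000

Both sides agree, confirming Parseval's theorem.

Σ|x[n]|² = (1/N)Σ|X[k]|² = 14.0000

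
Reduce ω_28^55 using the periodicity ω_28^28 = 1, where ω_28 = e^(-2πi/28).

Since ω_28^28 = 1, powers reduce modulo 28.
55 mod 28 = 27
So ω_28^55 = ω_28^27 = e^(-2πi·27/28)

ω_28^55 = ω_28^27 = 0.9749+0.2225i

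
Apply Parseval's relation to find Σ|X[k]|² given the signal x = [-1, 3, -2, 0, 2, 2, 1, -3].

Parseval: Σ|x[n]|² = (1/N)Σ|X[k]|², so Σ|X[k]|² = N·Σ|x[n]|² = 8·32.0000

Σ|X[k]|² = N·Σ|x[n]|² = 8·32.0000 = 256.0000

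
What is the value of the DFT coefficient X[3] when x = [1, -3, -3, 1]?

X[3] = Σ(n=0 to 3) x[n] · ω_4^(3n) where ω_4 = e^(-2πi/4)
= (1)·ω_4^0 + (-3)·ω_4^3 + (-3)·ω_4^6 + (1)·ω_4^9

X[3] = 4-4i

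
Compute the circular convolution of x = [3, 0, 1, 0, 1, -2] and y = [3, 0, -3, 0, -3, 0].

(x ⊛ y)[n] = Σ(m=0 to 5) x[m] · y[(n-m) mod 6]

Computing each output sample:
(x ⊛ y)[0] = 3
(x ⊛ y)[1] = 6
(x ⊛ y)[2] = -9
(x ⊛ y)[3] = 6
(x ⊛ y)[4] = -9
(x ⊛ y)[5] = -6

x ⊛ y = [3, 6, -9, 6, -9, -6]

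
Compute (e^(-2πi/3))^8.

Since ω_3^3 = 1, powers reduce modulo 3.
8 mod 3 = 2
So ω_3^8 = ω_3^2 = e^(-2πi·2/3)

ω_3^8 = ω_3^2 = -0.5000+0.8660i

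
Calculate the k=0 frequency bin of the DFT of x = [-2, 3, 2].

X[0] = Σ(n=0 to 2) x[n] · ω_3^0 = Σ x[n]
= (-2) + (3) + (2)

X[0] = 3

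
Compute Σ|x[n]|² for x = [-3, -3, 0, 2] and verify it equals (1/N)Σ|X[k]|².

Time domain:
Σ|x[n]|² = |-3|² + |-3|² + |0|² + |2|² = 22.0000

Frequency domain:
(1/4)Σ|X[k]|² = (1/4)(|-4|² + |-3+5i|² + |-2|² + |-3-5i|²) = (1/4)·88.0000 = 22.0000

Both sides agree, confirming Parseval's theorem.

Σ|x[n]|² = (1/N)Σ|X[k]|² = 22.0000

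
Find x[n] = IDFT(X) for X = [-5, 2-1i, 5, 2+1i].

x[n] = (1/4) Σ(k=0 to 3) X[k] · e^(2πikn/4)

Computing each x[n]:
x[0] = 1
x[1] = -2
x[2] = -1
x[3] = -3

x = [1, -2, -1, -3]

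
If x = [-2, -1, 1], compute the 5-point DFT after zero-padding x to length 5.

Original 3-point DFT: [-2, -2.0000+1.7321i, -2.0000-1.7321i]
Zero-padded 5-point DFT provides frequency interpolation.

DFT_5([x, 0, ...]) = [-2, -3.1180+0.3633i, -0.8820+1.5388i, -0.8820-1.5388i, -3.1180-0.3633i]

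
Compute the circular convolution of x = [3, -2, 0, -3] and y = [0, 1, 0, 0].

(x ⊛ y)[n] = Σ(m=0 to 3) x[m] · y[(n-m) mod 4]

Computing each output sample:
(x ⊛ y)[0] = -3
(x ⊛ y)[1] = 3
(x ⊛ y)[2] = -2
(x ⊛ y)[3] = 0

x ⊛ y = [-3, 3, -2, 0]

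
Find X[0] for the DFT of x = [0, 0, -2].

X[0] = Σ(n=0 to 2) x[n] · ω_3^0 = Σ x[n]
= (0) + (0) + (-2)

X[0] = -2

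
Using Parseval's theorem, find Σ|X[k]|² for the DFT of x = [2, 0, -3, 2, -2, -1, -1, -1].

Parseval: Σ|x[n]|² = (1/N)Σ|X[k]|², so Σ|X[k]|² = N·Σ|x[n]|² = 8·24.0000

Σ|X[k]|² = N·Σ|x[n]|² = 8·24.0000 = 192.0000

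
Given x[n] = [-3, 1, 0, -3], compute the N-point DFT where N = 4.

X[k] = Σ(n=0 to 3) x[n] · ω_4^(nk)
where ω_4 = e^(-2πi/4)

Computing each X[k]:
X[0] = -5
X[1] = -3-4i
X[2] = -1
X[3] = -3+4i

X = [-5, -3-4i, -1, -3+4i]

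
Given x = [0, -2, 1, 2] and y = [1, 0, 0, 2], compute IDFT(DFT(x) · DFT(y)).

(x ⊛ y)[n] = Σ(m=0 to 3) x[m] · y[(n-m) mod 4]

Computing each output sample:
(x ⊛ y)[0] = -4
(x ⊛ y)[1] = 0
(x ⊛ y)[2] = 5
(x ⊛ y)[3] = 2

x ⊛ y = [-4, 0, 5, 2]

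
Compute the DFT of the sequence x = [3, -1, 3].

X[k] = Σ(n=0 to 2) x[n] · ω_3^(nk)
where ω_3 = e^(-2πi/3)

Computing each X[k]:
X[0] = 5
X[1] = 2.0000+3.4641i
X[2] = 2.0000-3.4641i

X = [5, 2.0000+3.4641i, 2.0000-3.4641i]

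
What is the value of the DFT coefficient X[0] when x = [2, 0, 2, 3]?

X[0] = Σ(n=0 to 3) x[n] · ω_4^0 = Σ x[n]
= (2) + (0) + (2) + (3)

X[0] = 7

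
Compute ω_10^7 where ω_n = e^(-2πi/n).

ω_10^7 = e^(-2πi·7/10)
= cos(-2π·7/10) + i·sin(-2π·7/10)
= cos(-14π/10) + i·sin(-14π/10)

ω_10^7 = cos(-14π/10) + i·sin(-14π/10) = -0.3090+0.9511i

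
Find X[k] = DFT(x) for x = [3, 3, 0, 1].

X[k] = Σ(n=0 to 3) x[n] · ω_4^(nk)
where ω_4 = e^(-2πi/4)

Computing each X[k]:
X[0] = 7
X[1] = 3-2i
X[2] = -1
X[3] = 3+2i

X = [7, 3-2i, -1, 3+2i]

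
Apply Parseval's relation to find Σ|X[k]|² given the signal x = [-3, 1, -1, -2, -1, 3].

Parseval: Σ|x[n]|² = (1/N)Σ|X[k]|², so Σ|X[k]|² = N·Σ|x[n]|² = 6·25.0000

Σ|X[k]|² = N·Σ|x[n]|² = 6·25.0000 = 150.0000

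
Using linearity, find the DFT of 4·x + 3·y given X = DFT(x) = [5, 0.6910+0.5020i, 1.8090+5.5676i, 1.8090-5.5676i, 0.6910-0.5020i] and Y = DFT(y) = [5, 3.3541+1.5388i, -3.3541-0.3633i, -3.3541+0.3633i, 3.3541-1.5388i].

By linearity: DFT(4x + 3y) = 4·DFT(x) + 3·DFT(y)
= 4·[5, 0.6910+0.5020i, 1.8090+5.5676i, 1.8090-5.5676i, 0.6910-0.5020i] + 3·[5, 3.3541+1.5388i, -3.3541-0.3633i, -3.3541+0.3633i, 3.3541-1.5388i]

Computing element-wise:
Z[0] = 4·(5) + 3·(5) = 35
Z[1] = 4·(0.6910+0.5020i) + 3·(3.3541+1.5388i) = 12.8263+6.6244i
Z[2] = 4·(1.8090+5.5676i) + 3·(-3.3541-0.3633i) = -2.8263+21.1805i
Z[3] = 4·(1.8090-5.5676i) + 3·(-3.3541+0.3633i) = -2.8263-21.1805i
Z[4] = 4·(0.6910-0.5020i) + 3·(3.3541-1.5388i) = 12.8263-6.6244i

DFT(4x + 3y) = 4·X + 3·Y = [35, 12.8263+6.6244i, -2.8263+21.1805i, -2.8263-21.1805i, 12.8263-6.6244i]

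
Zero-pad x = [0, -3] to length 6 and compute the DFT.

Original 2-point DFT: [-3, 3]
Zero-padded 6-point DFT provides frequency interpolation.

DFT_6([x, 0, ...]) = [-3, -1.5000+2.5981i, 1.5000+2.5981i, 3, 1.5000-2.5981i, -1.5000-2.5981i]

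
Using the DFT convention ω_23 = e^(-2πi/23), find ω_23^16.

ω_23^16 = e^(-2πi·16/23)
= cos(-2π·16/23) + i·sin(-2π·16/23)
= cos(-32π/23) + i·sin(-32π/23)

ω_23^16 = cos(-32π/23) + i·sin(-32π/23) = -0.3349+0.9423i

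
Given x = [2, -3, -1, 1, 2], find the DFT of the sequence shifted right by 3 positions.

Time shift by 3: X_shifted[k] = ω_5^(3k) · X[k]
Shifted x = [-1, 1, 2, 2, -3]

DFT(x[n-3]) = [1, -4.8541-3.8042i, 1.8541-2.3511i, 1.8541+2.3511i, -4.8541+3.8042i]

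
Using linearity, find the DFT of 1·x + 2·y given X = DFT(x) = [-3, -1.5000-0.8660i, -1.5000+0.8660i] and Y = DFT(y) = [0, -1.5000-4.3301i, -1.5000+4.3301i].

By linearity: DFT(1x + 2y) = 1·DFT(x) + 2·DFT(y)
= 1·[-3, -1.5000-0.8660i, -1.5000+0.8660i] + 2·[0, -1.5000-4.3301i, -1.5000+4.3301i]

Computing element-wise:
Z[0] = 1·(-3) + 2·(0) = -3
Z[1] = 1·(-1.5000-0.8660i) + 2·(-1.5000-4.3301i) = -4.5000-9.5262i
Z[2] = 1·(-1.5000+0.8660i) + 2·(-1.5000+4.3301i) = -4.5000+9.5262i

DFT(1x + 2y) = 1·X + 2·Y = [-3, -4.5000-9.5262i, -4.5000+9.5262i]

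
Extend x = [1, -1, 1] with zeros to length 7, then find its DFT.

Original 3-point DFT: [1, 1.0000+1.7321i, 1.0000-1.7321i]
Zero-padded 7-point DFT provides frequency interpolation.

DFT_7([x, 0, ...]) = [1, 0.1540-0.1931i, 0.3216+1.4088i, 2.5245+1.2157i, 2.5245-1.2157i, 0.3216-1.4088i, 0.1540+0.1931i]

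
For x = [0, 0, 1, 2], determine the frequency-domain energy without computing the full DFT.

Parseval: Σ|x[n]|² = (1/N)Σ|X[k]|², so Σ|X[k]|² = N·Σ|x[n]|² = 4·5.0000

Σ|X[k]|² = N·Σ|x[n]|² = 4·5.0000 = 20.0000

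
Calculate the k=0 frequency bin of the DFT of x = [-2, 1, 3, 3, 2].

X[0] = Σ(n=0 to 4) x[n] · ω_5^0 = Σ x[n]
= (-2) + (1) + (3) + (3) + (2)

X[0] = 7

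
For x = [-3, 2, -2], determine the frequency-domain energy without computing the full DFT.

Parseval: Σ|x[n]|² = (1/N)Σ|X[k]|², so Σ|X[k]|² = N·Σ|x[n]|² = 3·17.0000

Σ|X[k]|² = N·Σ|x[n]|² = 3·17.0000 = 51.0000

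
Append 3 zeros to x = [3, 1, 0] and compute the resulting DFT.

Original 3-point DFT: [4, 2.5000-0.8660i, 2.5000+0.8660i]
Zero-padded 6-point DFT provides frequency interpolation.

DFT_6([x, 0, ...]) = [4, 3.5000-0.8660i, 2.5000-0.8660i, 2, 2.5000+0.8660i, 3.5000+0.8660i]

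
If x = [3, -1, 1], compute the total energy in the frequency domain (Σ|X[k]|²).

Parseval: Σ|x[n]|² = (1/N)Σ|X[k]|², so Σ|X[k]|² = N·Σ|x[n]|² = 3·11.0000

Σ|X[k]|² = N·Σ|x[n]|² = 3·11.0000 = 33.0000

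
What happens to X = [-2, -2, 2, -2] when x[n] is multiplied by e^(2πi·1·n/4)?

Modulation property: DFT(ω_4^(-1n)·x[n]) = X[(k-1) mod 4], so circularly shift X by 1 positions.

X[k-1] = [-2, -2, -2, 2]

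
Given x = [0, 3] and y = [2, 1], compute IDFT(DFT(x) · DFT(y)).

(x ⊛ y)[n] = Σ(m=0 to 1) x[m] · y[(n-m) mod 2]

Computing each output sample:
(x ⊛ y)[0] = 3
(x ⊛ y)[1] = 6

x ⊛ y = [3, 6]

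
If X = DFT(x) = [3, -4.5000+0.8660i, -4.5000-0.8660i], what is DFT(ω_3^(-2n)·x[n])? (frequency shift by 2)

Modulation property: DFT(ω_3^(-2n)·x[n]) = X[(k-2) mod 3], so circularly shift X by 2 positions.

X[k-2] = [-4.5000+0.8660i, -4.5000-0.8660i, 3]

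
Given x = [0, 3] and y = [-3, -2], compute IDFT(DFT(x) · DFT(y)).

(x ⊛ y)[n] = Σ(m=0 to 1) x[m] · y[(n-m) mod 2]

Computing each output sample:
(x ⊛ y)[0] = -6
(x ⊛ y)[1] = -9

x ⊛ y = [-6, -9]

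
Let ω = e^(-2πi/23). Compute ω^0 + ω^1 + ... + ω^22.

Sum of all nth roots of unity equals 0 for n > 1 (geometric series with r ≠ 1).

0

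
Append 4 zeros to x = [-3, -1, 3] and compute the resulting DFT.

Original 3-point DFT: [-1, -4.0000+3.4641i, -4.0000-3.4641i]
Zero-padded 7-point DFT provides frequency interpolation.

DFT_7([x, 0, ...]) = [-1, -4.2911-2.1430i, -5.4804+2.2766i, -0.2286+2.7794i, -0.2286-2.7794i, -5.4804-2.2766i, -4.2911+2.1430i]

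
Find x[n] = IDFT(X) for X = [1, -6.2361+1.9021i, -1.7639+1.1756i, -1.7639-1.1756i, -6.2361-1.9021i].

x[n] = (1/5) Σ(k=0 to 4) X[k] · e^(2πikn/5)

Computing each x[n]:
x[0] = -3
x[1] = -1
x[2] = 2
x[3] = 2
x[4] = 1

x = [-3, -1, 2, 2, 1]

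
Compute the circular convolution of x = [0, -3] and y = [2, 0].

(x ⊛ y)[n] = Σ(m=0 to 1) x[m] · y[(n-m) mod 2]

Computing each output sample:
(x ⊛ y)[0] = 0
(x ⊛ y)[1] = -6

x ⊛ y = [0, -6]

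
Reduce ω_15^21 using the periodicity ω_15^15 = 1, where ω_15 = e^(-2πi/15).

Since ω_15^15 = 1, powers reduce modulo 15.
21 mod 15 = 6
So ω_15^21 = ω_15^6 = e^(-2πi·6/15)

ω_15^21 = ω_15^6 = -0.8090-0.5878i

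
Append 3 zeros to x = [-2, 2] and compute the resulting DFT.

Original 2-point DFT: [0, -4]
Zero-padded 5-point DFT provides frequency interpolation.

DFT_5([x, 0, ...]) = [0, -1.3820-1.9021i, -3.6180-1.1756i, -3.6180+1.1756i, -1.3820+1.9021i]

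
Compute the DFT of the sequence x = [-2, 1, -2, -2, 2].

X[k] = Σ(n=0 to 4) x[n] · ω_5^(nk)
where ω_5 = e^(-2πi/5)

Computing each X[k]:
X[0] = -3
X[1] = 2.1631+0.9511i
X[2] = -5.6631+0.5878i
X[3] = -5.6631-0.5878i
X[4] = 2.1631-0.9511i

X = [-3, 2.1631+0.9511i, -5.6631+0.5878i, -5.6631-0.5878i, 2.1631-0.9511i]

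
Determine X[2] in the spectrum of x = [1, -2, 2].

X[2] = Σ(n=0 to 2) x[n] · ω_3^(2n) where ω_3 = e^(-2πi/3)
= (1)·ω_3^0 + (-2)·ω_3^2 + (2)·ω_3^4

X[2] = 1.0000-3.4641i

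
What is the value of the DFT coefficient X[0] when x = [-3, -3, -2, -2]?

X[0] = Σ(n=0 to 3) x[n] · ω_4^0 = Σ x[n]
= (-3) + (-3) + (-2) + (-2)

X[0] = -10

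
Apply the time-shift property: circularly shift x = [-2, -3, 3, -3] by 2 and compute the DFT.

Time shift by 2: X_shifted[k] = ω_4^(2k) · X[k]
Shifted x = [3, -3, -2, -3]

DFT(x[n-2]) = [-5, 5, 7, 5]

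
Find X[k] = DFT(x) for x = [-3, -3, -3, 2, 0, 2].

X[k] = Σ(n=0 to 5) x[n] · ω_6^(nk)
where ω_6 = e^(-2πi/6)

Computing each X[k]:
X[0] = -5
X[1] = -4.0000+6.9282i
X[2] = 1.0000+1.7321i
X[3] = -7
X[4] = 1.0000-1.7321i
X[5] = -4.0000-6.9282i

X = [-5, -4.0000+6.9282i, 1.0000+1.7321i, -7, 1.0000-1.7321i, -4.0000-6.9282i]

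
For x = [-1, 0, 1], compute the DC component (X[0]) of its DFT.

X[0] = Σ(n=0 to 2) x[n] · ω_3^0 = Σ x[n]
= (-1) + (0) + (1)

X[0] = 0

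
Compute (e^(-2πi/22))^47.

Since ω_22^22 = 1, powers reduce modulo 22.
47 mod 22 = 3
So ω_22^47 = ω_22^3 = e^(-2πi·3/22)

ω_22^47 = ω_22^3 = 0.6549-0.7557i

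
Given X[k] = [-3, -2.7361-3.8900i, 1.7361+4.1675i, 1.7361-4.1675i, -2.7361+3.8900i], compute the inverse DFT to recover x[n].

x[n] = (1/5) Σ(k=0 to 4) X[k] · e^(2πikn/5)

Computing each x[n]:
x[0] = -1
x[1] = -1
x[2] = 3
x[3] = -2
x[4] = -2

x = [-1, -1, 3, -2, -2]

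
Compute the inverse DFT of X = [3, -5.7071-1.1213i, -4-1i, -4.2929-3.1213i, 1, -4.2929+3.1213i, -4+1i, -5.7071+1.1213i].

x[n] = (1/8) Σ(k=0 to 7) X[k] · e^(2πikn/8)

Computing each x[n]:
x[0] = -3
x[1] = 1
x[2] = 1
x[3] = 1
x[4] = 2
x[5] = 0
x[6] = 2
x[7] = -1

x = [-3, 1, 1, 1, 2, 0, 2, -1]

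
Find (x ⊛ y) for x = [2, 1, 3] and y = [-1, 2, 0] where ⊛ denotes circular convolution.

(x ⊛ y)[n] = Σ(m=0 to 2) x[m] · y[(n-m) mod 3]

Computing each output sample:
(x ⊛ y)[0] = 4
(x ⊛ y)[1] = 3
(x ⊛ y)[2] = -1

x ⊛ y = [4, 3, -1]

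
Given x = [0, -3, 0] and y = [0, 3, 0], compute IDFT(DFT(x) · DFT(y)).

(x ⊛ y)[n] = Σ(m=0 to 2) x[m] · y[(n-m) mod 3]

Computing each output sample:
(x ⊛ y)[0] = 0
(x ⊛ y)[1] = 0
(x ⊛ y)[2] = -9

x ⊛ y = [0, 0, -9]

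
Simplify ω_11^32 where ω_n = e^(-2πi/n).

Since ω_11^11 = 1, powers reduce modulo 11.
32 mod 11 = 10
So ω_11^32 = ω_11^10 = e^(-2πi·10/11)

ω_11^32 = ω_11^10 = 0.8413+0.5406i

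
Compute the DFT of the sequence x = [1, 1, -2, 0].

X[k] = Σ(n=0 to 3) x[n] · ω_4^(nk)
where ω_4 = e^(-2πi/4)

Computing each X[k]:
X[0] = 0
X[1] = 3-1i
X[2] = -2
X[3] = 3+1i

X = [0, 3-1i, -2, 3+1i]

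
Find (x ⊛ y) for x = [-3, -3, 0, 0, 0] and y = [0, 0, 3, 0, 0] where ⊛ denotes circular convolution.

(x ⊛ y)[n] = Σ(m=0 to 4) x[m] · y[(n-m) mod 5]

Computing each output sample:
(x ⊛ y)[0] = 0
(x ⊛ y)[1] = 0
(x ⊛ y)[2] = -9
(x ⊛ y)[3] = -9
(x ⊛ y)[4] = 0

x ⊛ y = [0, 0, -9, -9, 0]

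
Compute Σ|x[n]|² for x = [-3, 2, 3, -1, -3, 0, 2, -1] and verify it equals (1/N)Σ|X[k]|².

Time domain:
Σ|x[n]|² = |-3|² + |2|² + |3|² + |-1|² + |-3|² + |0|² + |2|² + |-1|² = 37.0000

Frequency domain:
(1/8)Σ|X[k]|² = (1/8)(|-1|² + |1.4142-2.4142i|² + |-11-4i|² + |-1.4142-0.4142i|² + |-1|² + |-1.4142+0.4142i|² + |-11+4i|² + |1.4142+2.4142i|²) = (1/8)·296.0000 = 37.0000

Both sides agree, confirming Parseval's theorem.

Σ|x[n]|² = (1/N)Σ|X[k]|² = 37.0000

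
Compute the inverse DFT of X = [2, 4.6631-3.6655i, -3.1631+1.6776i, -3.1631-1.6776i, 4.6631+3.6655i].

x[n] = (1/5) Σ(k=0 to 4) X[k] · e^(2πikn/5)

Computing each x[n]:
x[0] = 1
x[1] = 3
x[2] = 0
x[3] = -3
x[4] = 1

x = [1, 3, 0, -3, 1]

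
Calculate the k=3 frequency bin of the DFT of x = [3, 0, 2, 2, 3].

X[3] = Σ(n=0 to 4) x[n] · ω_5^(3n) where ω_5 = e^(-2πi/5)
= (3)·ω_5^0 + (0)·ω_5^3 + (2)·ω_5^6 + (2)·ω_5^9 + (3)·ω_5^12

X[3] = 1.8090-1.7634i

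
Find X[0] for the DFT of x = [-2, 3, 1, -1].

X[0] = Σ(n=0 to 3) x[n] · ω_4^0 = Σ x[n]
= (-2) + (3) + (1) + (-1)

X[0] = 1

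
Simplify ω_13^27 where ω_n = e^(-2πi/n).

Since ω_13^13 = 1, powers reduce modulo 13.
27 mod 13 = 1
So ω_13^27 = ω_13^1 = e^(-2πi·1/13)

ω_13^27 = ω_13^1 = 0.8855-0.4647i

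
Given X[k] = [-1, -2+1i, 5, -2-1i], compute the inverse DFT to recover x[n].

x[n] = (1/4) Σ(k=0 to 3) X[k] · e^(2πikn/4)

Computing each x[n]:
x[0] = 0
x[1] = -2
x[2] = 2
x[3] = -1

x = [0, -2, 2, -1]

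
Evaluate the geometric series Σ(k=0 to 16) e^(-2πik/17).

Sum of all nth roots of unity equals 0 for n > 1 (geometric series with r ≠ 1).

0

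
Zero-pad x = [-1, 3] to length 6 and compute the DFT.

Original 2-point DFT: [2, -4]
Zero-padded 6-point DFT provides frequency interpolation.

DFT_6([x, 0, ...]) = [2, 0.5000-2.5981i, -2.5000-2.5981i, -4, -2.5000+2.5981i, 0.5000+2.5981i]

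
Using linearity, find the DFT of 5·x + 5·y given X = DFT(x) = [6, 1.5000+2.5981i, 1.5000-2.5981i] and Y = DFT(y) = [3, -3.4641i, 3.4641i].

By linearity: DFT(5x + 5y) = 5·DFT(x) + 5·DFT(y)
= 5·[6, 1.5000+2.5981i, 1.5000-2.5981i] + 5·[3, -3.4641i, 3.4641i]

Computing element-wise:
Z[0] = 5·(6) + 5·(3) = 45
Z[1] = 5·(1.5000+2.5981i) + 5·(-3.4641i) = 7.5000-4.3300i
Z[2] = 5·(1.5000-2.5981i) + 5·(3.4641i) = 7.5000+4.3300i

DFT(5x + 5y) = 5·X + 5·Y = [45, 7.5000-4.3300i, 7.5000+4.3300i]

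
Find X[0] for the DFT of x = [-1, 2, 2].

X[0] = Σ(n=0 to 2) x[n] · ω_3^0 = Σ x[n]
= (-1) + (2) + (2)

X[0] = 3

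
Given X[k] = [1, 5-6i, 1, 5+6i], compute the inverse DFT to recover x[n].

x[n] = (1/4) Σ(k=0 to 3) X[k] · e^(2πikn/4)

Computing each x[n]:
x[0] = 3
x[1] = 3
x[2] = -2
x[3] = -3

x = [3, 3, -2, -3]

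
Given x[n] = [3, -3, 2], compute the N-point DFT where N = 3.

X[k] = Σ(n=0 to 2) x[n] · ω_3^(nk)
where ω_3 = e^(-2πi/3)

Computing each X[k]:
X[0] = 2
X[1] = 3.5000+4.3301i
X[2] = 3.5000-4.3301i

X = [2, 3.5000+4.3301i, 3.5000-4.3301i]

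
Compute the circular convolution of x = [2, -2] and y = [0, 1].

(x ⊛ y)[n] = Σ(m=0 to 1) x[m] · y[(n-m) mod 2]

Computing each output sample:
(x ⊛ y)[0] = -2
(x ⊛ y)[1] = 2

x ⊛ y = [-2, 2]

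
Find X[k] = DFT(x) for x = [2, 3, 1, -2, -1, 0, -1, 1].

X[k] = Σ(n=0 to 7) x[n] · ω_8^(nk)
where ω_8 = e^(-2πi/8)

Computing each X[k]:
X[0] = 3
X[1] = 7.2426-2.0000i
X[2] = 1-4i
X[3] = -1.2426+2.0000i
X[4] = -1
X[5] = -1.2426-2.0000i
X[6] = 1+4i
X[7] = 7.2426+2.0000i

X = [3, 7.2426-2.0000i, 1-4i, -1.2426+2.0000i, -1, -1.2426-2.0000i, 1+4i, 7.2426+2.0000i]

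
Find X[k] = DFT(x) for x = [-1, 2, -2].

X[k] = Σ(n=0 to 2) x[n] · ω_3^(nk)
where ω_3 = e^(-2πi/3)

Computing each X[k]:
X[0] = -1
X[1] = -1.0000-3.4641i
X[2] = -1.0000+3.4641i

X = [-1, -1.0000-3.4641i, -1.0000+3.4641i]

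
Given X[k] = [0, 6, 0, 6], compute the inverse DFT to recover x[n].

x[n] = (1/4) Σ(k=0 to 3) X[k] · e^(2πikn/4)

Computing each x[n]:
x[0] = 3
x[1] = 0
x[2] = -3
x[3] = 0

x = [3, 0, -3, 0]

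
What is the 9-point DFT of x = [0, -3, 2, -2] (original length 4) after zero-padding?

Original 4-point DFT: [-3, -2+1i, 7, -2-1i]
Zero-padded 9-point DFT provides frequency interpolation.

DFT_9([x, 0, ...]) = [-3, -0.9508+1.6908i, -1.4003+0.5383i, -1.5000+4.3301i, 5.3512+4.0437i, 5.3512-4.0437i, -1.5000-4.3301i, -1.4003-0.5383i, -0.9508-1.6908i]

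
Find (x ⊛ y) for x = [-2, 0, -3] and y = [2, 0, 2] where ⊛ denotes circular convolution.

(x ⊛ y)[n] = Σ(m=0 to 2) x[m] · y[(n-m) mod 3]

Computing each output sample:
(x ⊛ y)[0] = -4
(x ⊛ y)[1] = -6
(x ⊛ y)[2] = -10

x ⊛ y = [-4, -6, -10]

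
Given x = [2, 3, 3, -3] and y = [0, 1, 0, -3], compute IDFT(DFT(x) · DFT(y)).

(x ⊛ y)[n] = Σ(m=0 to 3) x[m] · y[(n-m) mod 4]

Computing each output sample:
(x ⊛ y)[0] = -12
(x ⊛ y)[1] = -7
(x ⊛ y)[2] = 12
(x ⊛ y)[3] = -3

x ⊛ y = [-12, -7, 12, -3]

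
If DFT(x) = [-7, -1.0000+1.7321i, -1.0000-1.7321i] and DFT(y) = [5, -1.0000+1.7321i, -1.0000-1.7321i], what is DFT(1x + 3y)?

By linearity: DFT(1x + 3y) = 1·DFT(x) + 3·DFT(y)
= 1·[-7, -1.0000+1.7321i, -1.0000-1.7321i] + 3·[5, -1.0000+1.7321i, -1.0000-1.7321i]

Computing element-wise:
Z[0] = 1·(-7) + 3·(5) = 8
Z[1] = 1·(-1.0000+1.7321i) + 3·(-1.0000+1.7321i) = -4.0000+6.9284i
Z[2] = 1·(-1.0000-1.7321i) + 3·(-1.0000-1.7321i) = -4.0000-6.9284i

DFT(1x + 3y) = 1·X + 3·Y = [8, -4.0000+6.9284i, -4.0000-6.9284i]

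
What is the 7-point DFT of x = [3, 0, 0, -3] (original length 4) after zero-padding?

Original 4-point DFT: [0, 3-3i, 6, 3+3i]
Zero-padded 7-point DFT provides frequency interpolation.

DFT_7([x, 0, ...]) = [0, 5.7029+1.3017i, 1.1295-2.3455i, 3.6676+2.9248i, 3.6676-2.9248i, 1.1295+2.3455i, 5.7029-1.3017i]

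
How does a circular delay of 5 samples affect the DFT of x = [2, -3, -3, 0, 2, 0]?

Time shift by 5: X_shifted[k] = ω_6^(5k) · X[k]
Shifted x = [-3, -3, 0, 2, 0, 2]

DFT(x[n-5]) = [-2, -5.5000+4.3301i, -0.5000+4.3301i, -4, -0.5000-4.3301i, -5.5000-4.3301i]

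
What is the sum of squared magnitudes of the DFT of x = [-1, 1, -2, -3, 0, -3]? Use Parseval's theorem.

Parseval: Σ|x[n]|² = (1/N)Σ|X[k]|², so Σ|X[k]|² = N·Σ|x[n]|² = 6·24.0000

Σ|X[k]|² = N·Σ|x[n]|² = 6·24.0000 = 144.0000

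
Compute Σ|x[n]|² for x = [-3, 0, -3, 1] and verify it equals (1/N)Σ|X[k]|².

Time domain:
Σ|x[n]|² = |-3|² + |0|² + |-3|² + |1|² = 19.0000

Frequency domain:
(1/4)Σ|X[k]|² = (1/4)(|-5|² + |1i|² + |-7|² + |-1i|²) = (1/4)·76.0000 = 19.0000

Both sides agree, confirming Parseval's theorem.

Σ|x[n]|² = (1/N)Σ|X[k]|² = 19.0000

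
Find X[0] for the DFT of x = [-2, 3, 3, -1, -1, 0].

X[0] = Σ(n=0 to 5) x[n] · ω_6^0 = Σ x[n]
= (-2) + (3) + (3) + (-1) + (-1) + (0)

X[0] = 2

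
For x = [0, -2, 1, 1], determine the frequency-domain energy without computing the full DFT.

Parseval: Σ|x[n]|² = (1/N)Σ|X[k]|², so Σ|X[k]|² = N·Σ|x[n]|² = 4·6.0000

Σ|X[k]|² = N·Σ|x[n]|² = 4·6.0000 = 24.0000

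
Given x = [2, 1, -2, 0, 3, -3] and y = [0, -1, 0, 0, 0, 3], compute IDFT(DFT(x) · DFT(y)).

(x ⊛ y)[n] = Σ(m=0 to 5) x[m] · y[(n-m) mod 6]

Computing each output sample:
(x ⊛ y)[0] = 6
(x ⊛ y)[1] = -8
(x ⊛ y)[2] = -1
(x ⊛ y)[3] = 11
(x ⊛ y)[4] = -9
(x ⊛ y)[5] = 3

x ⊛ y = [6, -8, -1, 11, -9, 3]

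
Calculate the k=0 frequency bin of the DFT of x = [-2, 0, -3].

X[0] = Σ(n=0 to 2) x[n] · ω_3^0 = Σ x[n]
= (-2) + (0) + (-3)

X[0] = -5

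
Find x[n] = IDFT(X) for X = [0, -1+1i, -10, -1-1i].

x[n] = (1/4) Σ(k=0 to 3) X[k] · e^(2πikn/4)

Computing each x[n]:
x[0] = -3
x[1] = 2
x[2] = -2
x[3] = 3

x = [-3, 2, -2, 3]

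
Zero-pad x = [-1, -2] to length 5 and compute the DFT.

Original 2-point DFT: [-3, 1]
Zero-padded 5-point DFT provides frequency interpolation.

DFT_5([x, 0, ...]) = [-3, -1.6180+1.9021i, 0.6180+1.1756i, 0.6180-1.1756i, -1.6180-1.9021i]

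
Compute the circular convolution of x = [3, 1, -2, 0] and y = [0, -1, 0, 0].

(x ⊛ y)[n] = Σ(m=0 to 3) x[m] · y[(n-m) mod 4]

Computing each output sample:
(x ⊛ y)[0] = 0
(x ⊛ y)[1] = -3
(x ⊛ y)[2] = -1
(x ⊛ y)[3] = 2

x ⊛ y = [0, -3, -1, 2]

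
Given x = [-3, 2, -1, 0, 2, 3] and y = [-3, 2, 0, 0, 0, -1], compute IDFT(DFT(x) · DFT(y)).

(x ⊛ y)[n] = Σ(m=0 to 5) x[m] · y[(n-m) mod 6]

Computing each output sample:
(x ⊛ y)[0] = 13
(x ⊛ y)[1] = -11
(x ⊛ y)[2] = 7
(x ⊛ y)[3] = -4
(x ⊛ y)[4] = -9
(x ⊛ y)[5] = -2

x ⊛ y = [13, -11, 7, -4, -9, -2]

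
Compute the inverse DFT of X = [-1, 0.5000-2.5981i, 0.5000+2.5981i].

x[n] = (1/3) Σ(k=0 to 2) X[k] · e^(2πikn/3)

Computing each x[n]:
x[0] = 0
x[1] = 1
x[2] = -2

x = [0, 1, -2]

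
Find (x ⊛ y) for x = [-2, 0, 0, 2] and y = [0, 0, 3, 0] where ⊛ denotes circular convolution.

(x ⊛ y)[n] = Σ(m=0 to 3) x[m] · y[(n-m) mod 4]

Computing each output sample:
(x ⊛ y)[0] = 0
(x ⊛ y)[1] = 6
(x ⊛ y)[2] = -6
(x ⊛ y)[3] = 0

x ⊛ y = [0, 6, -6, 0]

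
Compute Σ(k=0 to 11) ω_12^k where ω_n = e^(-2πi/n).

Sum of all nth roots of unity equals 0 for n > 1 (geometric series with r ≠ 1).

0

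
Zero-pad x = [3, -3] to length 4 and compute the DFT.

Original 2-point DFT: [0, 6]
Zero-padded 4-point DFT provides frequency interpolation.

DFT_4([x, 0, ...]) = [0, 3+3i, 6, 3-3i]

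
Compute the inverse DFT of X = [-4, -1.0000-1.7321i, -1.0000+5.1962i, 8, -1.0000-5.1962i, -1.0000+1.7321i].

x[n] = (1/6) Σ(k=0 to 5) X[k] · e^(2πikn/6)

Computing each x[n]:
x[0] = 0
x[1] = -3
x[2] = 3
x[3] = -2
x[4] = -1
x[5] = -1

x = [0, -3, 3, -2, -1, -1]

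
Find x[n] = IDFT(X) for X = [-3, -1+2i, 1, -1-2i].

x[n] = (1/4) Σ(k=0 to 3) X[k] · e^(2πikn/4)

Computing each x[n]:
x[0] = -1
x[1] = -2
x[2] = 0
x[3] = 0

x = [-1, -2, 0, 0]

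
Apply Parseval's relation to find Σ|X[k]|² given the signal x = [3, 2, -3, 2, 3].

Parseval: Σ|x[n]|² = (1/N)Σ|X[k]|², so Σ|X[k]|² = N·Σ|x[n]|² = 5·35.0000

Σ|X[k]|² = N·Σ|x[n]|² = 5·35.0000 = 175.0000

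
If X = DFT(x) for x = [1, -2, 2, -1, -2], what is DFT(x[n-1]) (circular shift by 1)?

Time shift by 1: X_shifted[k] = ω_5^(1k) · X[k]
Shifted x = [-2, 1, -2, 2, -1]

DFT(x[n-1]) = [-2, -2.0000+0.4490i, -2.0000-4.9798i, -2.0000+4.9798i, -2.0000-0.4490i]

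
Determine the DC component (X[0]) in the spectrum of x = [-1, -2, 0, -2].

X[0] = Σ(n=0 to 3) x[n] · ω_4^0 = Σ x[n]
= (-1) + (-2) + (0) + (-2)

X[0] = -5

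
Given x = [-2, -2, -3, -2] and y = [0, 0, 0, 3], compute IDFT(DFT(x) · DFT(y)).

(x ⊛ y)[n] = Σ(m=0 to 3) x[m] · y[(n-m) mod 4]

Computing each output sample:
(x ⊛ y)[0] = -6
(x ⊛ y)[1] = -9
(x ⊛ y)[2] = -6
(x ⊛ y)[3] = -6

x ⊛ y = [-6, -9, -6, -6]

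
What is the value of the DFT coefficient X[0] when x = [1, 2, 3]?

X[0] = Σ(n=0 to 2) x[n] · ω_3^0 = Σ x[n]
= (1) + (2) + (3)

X[0] = 6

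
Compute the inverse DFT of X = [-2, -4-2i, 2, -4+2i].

x[n] = (1/4) Σ(k=0 to 3) X[k] · e^(2πikn/4)

Computing each x[n]:
x[0] = -2
x[1] = 0
x[2] = 2
x[3] = -2

x = [-2, 0, 2, -2]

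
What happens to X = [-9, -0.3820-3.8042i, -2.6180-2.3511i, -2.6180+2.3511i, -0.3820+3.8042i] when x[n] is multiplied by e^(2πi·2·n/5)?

Modulation property: DFT(ω_5^(-2n)·x[n]) = X[(k-2) mod 5], so circularly shift X by 2 positions.

X[k-2] = [-2.6180+2.3511i, -0.3820+3.8042i, -9, -0.3820-3.8042i, -2.6180-2.3511i]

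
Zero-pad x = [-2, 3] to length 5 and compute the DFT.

Original 2-point DFT: [1, -5]
Zero-padded 5-point DFT provides frequency interpolation.

DFT_5([x, 0, ...]) = [1, -1.0729-2.8532i, -4.4271-1.7634i, -4.4271+1.7634i, -1.0729+2.8532i]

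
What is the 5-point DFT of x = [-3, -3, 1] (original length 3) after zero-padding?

Original 3-point DFT: [-5, -2.0000+3.4641i, -2.0000-3.4641i]
Zero-padded 5-point DFT provides frequency interpolation.

DFT_5([x, 0, ...]) = [-5, -4.7361+2.2654i, -0.2639+2.7144i, -0.2639-2.7144i, -4.7361-2.2654i]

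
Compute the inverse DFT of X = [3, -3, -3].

x[n] = (1/3) Σ(k=0 to 2) X[k] · e^(2πikn/3)

Computing each x[n]:
x[0] = -1
x[1] = 2
x[2] = 2

x = [-1, 2, 2]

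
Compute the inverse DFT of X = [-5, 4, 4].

x[n] = (1/3) Σ(k=0 to 2) X[k] · e^(2πikn/3)

Computing each x[n]:
x[0] = 1
x[1] = -3
x[2] = -3

x = [1, -3, -3]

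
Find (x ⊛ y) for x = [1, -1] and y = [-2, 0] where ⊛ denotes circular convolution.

(x ⊛ y)[n] = Σ(m=0 to 1) x[m] · y[(n-m) mod 2]

Computing each output sample:
(x ⊛ y)[0] = -2
(x ⊛ y)[1] = 2

x ⊛ y = [-2, 2]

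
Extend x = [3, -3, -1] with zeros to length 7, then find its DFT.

Original 3-point DFT: [-1, 5.0000+1.7321i, 5.0000-1.7321i]
Zero-padded 7-point DFT provides frequency interpolation.

DFT_7([x, 0, ...]) = [-1, 1.3521+3.3204i, 4.5685+2.4909i, 5.0794+0.5198i, 5.0794-0.5198i, 4.5685-2.4909i, 1.3521-3.3204i]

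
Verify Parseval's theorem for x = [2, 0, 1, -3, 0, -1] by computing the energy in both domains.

Time domain:
Σ|x[n]|² = |2|² + |0|² + |1|² + |-3|² + |0|² + |-1|² = 15.0000

Frequency domain:
(1/6)Σ|X[k]|² = (1/6)(|-1|² + |4.0000-1.7321i|² + |-1|² + |7|² + |-1|² + |4.0000+1.7321i|²) = (1/6)·90.0000 = 15.0000

Both sides agree, confirming Parseval's theorem.

Σ|x[n]|² = (1/N)Σ|X[k]|² = 15.0000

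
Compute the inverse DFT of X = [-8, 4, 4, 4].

x[n] = (1/4) Σ(k=0 to 3) X[k] · e^(2πikn/4)

Computing each x[n]:
x[0] = 1
x[1] = -3
x[2] = -3
x[3] = -3

x = [1, -3, -3, -3]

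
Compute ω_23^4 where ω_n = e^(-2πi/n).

ω_23^4 = e^(-2πi·4/23)
= cos(-2π·4/23) + i·sin(-2π·4/23)
= cos(-8π/23) + i·sin(-8π/23)

ω_23^4 = cos(-8π/23) + i·sin(-8π/23) = 0.4601-0.8879i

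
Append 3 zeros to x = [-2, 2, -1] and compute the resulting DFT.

Original 3-point DFT: [-1, -2.5000-2.5981i, -2.5000+2.5981i]
Zero-padded 6-point DFT provides frequency interpolation.

DFT_6([x, 0, ...]) = [-1, -0.5000-0.8660i, -2.5000-2.5981i, -5, -2.5000+2.5981i, -0.5000+0.8660i]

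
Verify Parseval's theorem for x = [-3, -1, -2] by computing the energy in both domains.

Time domain:
Σ|x[n]|² = |-3|² + |-1|² + |-2|² = 14.0000

Frequency domain:
(1/3)Σ|X[k]|² = (1/3)(|-6|² + |-1.5000-0.8660i|² + |-1.5000+0.8660i|²) = (1/3)·42.0000 = 14.0000

Both sides agree, confirming Parseval's theorem.

Σ|x[n]|² = (1/N)Σ|X[k]|² = 14.0000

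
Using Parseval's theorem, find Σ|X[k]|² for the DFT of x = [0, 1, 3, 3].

Parseval: Σ|x[n]|² = (1/N)Σ|X[k]|², so Σ|X[k]|² = N·Σ|x[n]|² = 4·19.0000

Σ|X[k]|² = N·Σ|x[n]|² = 4·19.0000 = 76.0000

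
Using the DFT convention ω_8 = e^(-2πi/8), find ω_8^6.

ω_8^6 = e^(-2πi·6/8)
= cos(-2π·6/8) + i·sin(-2π·6/8)
= cos(-12π/8) + i·sin(-12π/8)

ω_8^6 = cos(-12π/8) + i·sin(-12π/8) = 1i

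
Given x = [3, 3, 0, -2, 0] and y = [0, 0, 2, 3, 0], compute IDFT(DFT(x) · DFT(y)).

(x ⊛ y)[n] = Σ(m=0 to 4) x[m] · y[(n-m) mod 5]

Computing each output sample:
(x ⊛ y)[0] = -4
(x ⊛ y)[1] = -6
(x ⊛ y)[2] = 6
(x ⊛ y)[3] = 15
(x ⊛ y)[4] = 9

x ⊛ y = [-4, -6, 6, 15, 9]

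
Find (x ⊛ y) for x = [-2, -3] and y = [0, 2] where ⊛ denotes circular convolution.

(x ⊛ y)[n] = Σ(m=0 to 1) x[m] · y[(n-m) mod 2]

Computing each output sample:
(x ⊛ y)[0] = -6
(x ⊛ y)[1] = -4

x ⊛ y = [-6, -4]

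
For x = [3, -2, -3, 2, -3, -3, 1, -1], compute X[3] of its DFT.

X[3] = Σ(n=0 to 7) x[n] · ω_8^(3n) where ω_8 = e^(-2πi/8)
= (3)·ω_8^0 + (-2)·ω_8^3 + (-3)·ω_8^6 + (2)·ω_8^9 + (-3)·ω_8^12 + (-3)·ω_8^15 + (1)·ω_8^18 + (-1)·ω_8^21

X[3] = 7.4142-6.8284i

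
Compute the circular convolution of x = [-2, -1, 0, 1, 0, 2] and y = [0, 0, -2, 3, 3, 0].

(x ⊛ y)[n] = Σ(m=0 to 5) x[m] · y[(n-m) mod 6]

Computing each output sample:
(x ⊛ y)[0] = 3
(x ⊛ y)[1] = -1
(x ⊛ y)[2] = 10
(x ⊛ y)[3] = 2
(x ⊛ y)[4] = -9
(x ⊛ y)[5] = -5

x ⊛ y = [3, -1, 10, 2, -9, -5]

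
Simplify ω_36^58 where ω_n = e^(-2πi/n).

Since ω_36^36 = 1, powers reduce modulo 36.
58 mod 36 = 22
So ω_36^58 = ω_36^22 = e^(-2πi·22/36)

ω_36^58 = ω_36^22 = -0.7660+0.6428i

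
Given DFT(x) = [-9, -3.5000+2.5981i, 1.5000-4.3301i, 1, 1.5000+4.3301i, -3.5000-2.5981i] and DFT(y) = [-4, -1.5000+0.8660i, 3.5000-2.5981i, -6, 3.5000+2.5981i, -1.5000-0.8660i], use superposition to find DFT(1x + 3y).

By linearity: DFT(1x + 3y) = 1·DFT(x) + 3·DFT(y)
= 1·[-9, -3.5000+2.5981i, 1.5000-4.3301i, 1, 1.5000+4.3301i, -3.5000-2.5981i] + 3·[-4, -1.5000+0.8660i, 3.5000-2.5981i, -6, 3.5000+2.5981i, -1.5000-0.8660i]

Computing element-wise:
Z[0] = 1·(-9) + 3·(-4) = -21
Z[1] = 1·(-3.5000+2.5981i) + 3·(-1.5000+0.8660i) = -8.0000+5.1961i
Z[2] = 1·(1.5000-4.3301i) + 3·(3.5000-2.5981i) = 12.0000-12.1244i
Z[3] = 1·(1) + 3·(-6) = -17
Z[4] = 1·(1.5000+4.3301i) + 3·(3.5000+2.5981i) = 12.0000+12.1244i
Z[5] = 1·(-3.5000-2.5981i) + 3·(-1.5000-0.8660i) = -8.0000-5.1961i

DFT(1x + 3y) = 1·X + 3·Y = [-21, -8.0000+5.1961i, 12.0000-12.1244i, -17, 12.0000+12.1244i, -8.0000-5.1961i]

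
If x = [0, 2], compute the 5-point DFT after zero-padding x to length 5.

Original 2-point DFT: [2, -2]
Zero-padded 5-point DFT provides frequency interpolation.

DFT_5([x, 0, ...]) = [2, 0.6180-1.9021i, -1.6180-1.1756i, -1.6180+1.1756i, 0.6180+1.9021i]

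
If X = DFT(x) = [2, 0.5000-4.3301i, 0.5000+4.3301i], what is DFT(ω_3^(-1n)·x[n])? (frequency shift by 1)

Modulation property: DFT(ω_3^(-1n)·x[n]) = X[(k-1) mod 3], so circularly shift X by 1 positions.

X[k-1] = [0.5000+4.3301i, 2, 0.5000-4.3301i]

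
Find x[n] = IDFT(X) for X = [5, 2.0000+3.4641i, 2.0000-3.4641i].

x[n] = (1/3) Σ(k=0 to 2) X[k] · e^(2πikn/3)

Computing each x[n]:
x[0] = 3
x[1] = -1
x[2] = 3

x = [3, -1, 3]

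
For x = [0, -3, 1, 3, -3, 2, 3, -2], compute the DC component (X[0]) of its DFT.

X[0] = Σ(n=0 to 7) x[n] · ω_8^0 = Σ x[n]
= (0) + (-3) + (1) + (3) + (-3) + (2) + (3) + (-2)

X[0] = 1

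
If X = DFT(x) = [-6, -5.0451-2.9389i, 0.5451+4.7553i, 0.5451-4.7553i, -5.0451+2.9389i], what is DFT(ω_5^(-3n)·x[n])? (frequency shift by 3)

Modulation property: DFT(ω_5^(-3n)·x[n]) = X[(k-3) mod 5], so circularly shift X by 3 positions.

X[k-3] = [0.5451+4.7553i, 0.5451-4.7553i, -5.0451+2.9389i, -6, -5.0451-2.9389i]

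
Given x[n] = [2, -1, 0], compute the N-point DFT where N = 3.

X[k] = Σ(n=0 to 2) x[n] · ω_3^(nk)
where ω_3 = e^(-2πi/3)

Computing each X[k]:
X[0] = 1
X[1] = 2.5000+0.8660i
X[2] = 2.5000-0.8660i

X = [1, 2.5000+0.8660i, 2.5000-0.8660i]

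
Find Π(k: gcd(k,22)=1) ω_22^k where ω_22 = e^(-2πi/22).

The primitive 22nd roots of unity are ω_22^k for k coprime to 22: k ∈ {1, 3, 5, 7, 9, 13, 15, 17, 19, 21}
Their product equals the constant term of the cyclotomic polynomial Φ_22(x) up to sign.
For n ≥ 3, the product of all primitive nth roots of unity is 1. (For n=1 it is 1; for n=2 it is -1.)

1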